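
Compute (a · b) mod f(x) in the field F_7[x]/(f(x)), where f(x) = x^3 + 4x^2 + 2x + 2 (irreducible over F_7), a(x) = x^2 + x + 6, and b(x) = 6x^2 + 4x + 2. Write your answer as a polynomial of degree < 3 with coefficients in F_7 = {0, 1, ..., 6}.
a · b ≡ 2x^2 + 5 (mod f(x))

Multiply in F_7[x]: a(x)·b(x) = (x^2 + x + 6)·(6x^2 + 4x + 2) = 6x^4 + 3x^3 + 5x + 5. This has degree ≥ 3, so divide by f(x) over F_7: 6x^4 + 3x^3 + 5x + 5 = (6x)·(x^3 + 4x^2 + 2x + 2) + (2x^2 + 5). Hence a·b ≡ 2x^2 + 5 (mod f). (F_7[x]/(f) is a field with 7^3 = 343 elements since f is irreducible of degree 3.)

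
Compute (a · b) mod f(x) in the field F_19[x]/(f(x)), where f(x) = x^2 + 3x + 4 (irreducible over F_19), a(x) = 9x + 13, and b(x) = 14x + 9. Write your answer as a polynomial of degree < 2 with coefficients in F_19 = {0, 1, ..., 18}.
a · b ≡ 18x + 12 (mod f(x))

Multiply in F_19[x]: a(x)·b(x) = (9x + 13)·(14x + 9) = 12x^2 + 16x + 3. This has degree ≥ 2, so divide by f(x) over F_19: 12x^2 + 16x + 3 = (12)·(x^2 + 3x + 4) + (18x + 12). Hence a·b ≡ 18x + 12 (mod f). (F_19[x]/(f) is a field with 19^2 = 361 elements since f is irreducible of degree 2.)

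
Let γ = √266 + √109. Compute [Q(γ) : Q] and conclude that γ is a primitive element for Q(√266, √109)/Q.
[Q(γ) : Q] = 4 (equivalently, Q(γ) = Q(√266, √109))

Obviously Q(γ) ⊆ Q(√266, √109), and [Q(√266, √109):Q] = 4 (since 266, 109 are distinct squarefree integers > 1 with 28994 not a perfect square). To show equality we compute the minimal polynomial of γ. From γ = √266 + √109: γ^2 = 266 + 2√(28994) + 109 = 375 + 2√(28994), so γ^2 - 375 = 2√(28994); squaring, (γ^2 - 375)^2 = 4·28994, i.e. γ^4 - 750γ^2 + 140625 - 115976 = 0, i.e. γ^4 - 750γ^2 + 24649 = 0. So γ is a root of x^4 - 750x^2 + 24649. This polynomial is irreducible over Q: it has no rational root (each ±√266 ± √109 is irrational), and any factorization into two quadratics over Q would force √(28994) ∈ Q (pairing opposite roots) or √266, √109 ∈ Q (other pairings), all impossible. Hence [Q(γ):Q] = 4 = [Q(√266, √109):Q], so Q(γ) = Q(√266, √109).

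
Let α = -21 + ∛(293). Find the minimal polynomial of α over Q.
m_α(x) = x^3 + 63x^2 + 1323x + 8968

Set β = α + 21 = ∛(293), so β^3 = 293. Then (α + 21)^3 - 293 = 0, i.e. α is a root of g(x) = (x + 21)^3 - 293 = x^3 + 63x^2 + 1323x + 8968. Since g(x) = h(x + 21) where h(x) = x^3 - 293, and h is irreducible over Q (because 293 is not a perfect cube, so h has no rational root, and a monic cubic with no rational root is irreducible), g is also irreducible (irreducibility is preserved under the substitution x → x + 21). Hence m_α(x) = x^3 + 63x^2 + 1323x + 8968.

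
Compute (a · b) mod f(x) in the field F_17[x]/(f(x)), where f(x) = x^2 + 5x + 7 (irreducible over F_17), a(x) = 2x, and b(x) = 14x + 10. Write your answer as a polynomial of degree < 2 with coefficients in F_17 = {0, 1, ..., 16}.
a · b ≡ 16x + 8 (mod f(x))

Multiply in F_17[x]: a(x)·b(x) = (2x)·(14x + 10) = 11x^2 + 3x. This has degree ≥ 2, so divide by f(x) over F_17: 11x^2 + 3x = (11)·(x^2 + 5x + 7) + (16x + 8). Hence a·b ≡ 16x + 8 (mod f). (F_17[x]/(f) is a field with 17^2 = 289 elements since f is irreducible of degree 2.)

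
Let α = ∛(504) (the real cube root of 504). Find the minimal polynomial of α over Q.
m_α(x) = x^3 - 504

α satisfies α^3 = 504, so x^3 - 504 annihilates α. By the rational root test, a rational root p/q (in lowest terms) of x^3 - 504 would satisfy p^3 = 504 q^3, forcing q = 1 and p^3 = 504; but 504 is not a perfect cube, contradiction. A monic cubic over Q with no rational root is irreducible (any nontrivial factorization would include a linear factor). Hence x^3 - 504 is the minimal polynomial of α, and in particular [Q(α):Q] = 3.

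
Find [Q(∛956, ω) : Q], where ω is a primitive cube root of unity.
[Q(∛956, ω) : Q] = 6

[Q(∛956):Q] = 3 (min poly x^3 - 956, irreducible since 956 is not a perfect cube). [Q(ω):Q] = 2 (min poly x^2 + x + 1). Since Q(∛956) ⊂ R and ω ∉ R, we have ω ∉ Q(∛956), so x^2 + x + 1 remains irreducible over Q(∛956) and [Q(∛956, ω) : Q(∛956)] = 2. By the tower law, [Q(∛956, ω) : Q] = 3 · 2 = 6. (In fact Q(∛956, ω) is the splitting field of x^3 - 956 over Q.)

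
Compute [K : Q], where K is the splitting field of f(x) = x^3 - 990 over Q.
[K : Q] = 6

The roots of x^3 - 990 are ∛990, ω∛990, ω^2∛990 where ω = e^(2πi/3) is a primitive cube root of unity, so K = Q(∛990, ω). Now [Q(∛990):Q] = 3 (since 990 is not a perfect cube, x^3 - 990 is irreducible) and [Q(ω):Q] = 2. Both 2 and 3 divide [K:Q], and [K:Q] ≤ 3·2 = 6, so [K:Q] = 6. (Equivalently: Q(∛990) ⊂ R but ω ∉ R, so [K : Q(∛990)] = 2.)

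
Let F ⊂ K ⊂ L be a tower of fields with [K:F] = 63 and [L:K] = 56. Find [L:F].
[L:F] = 3528

The tower law says that for any tower of field extensions F ⊂ K ⊂ L with finite degrees, [L:F] = [L:K] · [K:F]. Here this gives [L:F] = 56 · 63 = 3528.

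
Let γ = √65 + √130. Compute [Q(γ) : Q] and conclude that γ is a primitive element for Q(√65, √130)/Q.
[Q(γ) : Q] = 4 (equivalently, Q(γ) = Q(√65, √130))

Obviously Q(γ) ⊆ Q(√65, √130), and [Q(√65, √130):Q] = 4 (since 65, 130 are distinct squarefree integers > 1 with 8450 not a perfect square). To show equality we compute the minimal polynomial of γ. From γ = √65 + √130: γ^2 = 65 + 2√(8450) + 130 = 195 + 2√(8450), so γ^2 - 195 = 2√(8450); squaring, (γ^2 - 195)^2 = 4·8450, i.e. γ^4 - 390γ^2 + 38025 - 33800 = 0, i.e. γ^4 - 390γ^2 + 4225 = 0. So γ is a root of x^4 - 390x^2 + 4225. This polynomial is irreducible over Q: it has no rational root (each ±√65 ± √130 is irrational), and any factorization into two quadratics over Q would force √(8450) ∈ Q (pairing opposite roots) or √65, √130 ∈ Q (other pairings), all impossible. Hence [Q(γ):Q] = 4 = [Q(√65, √130):Q], so Q(γ) = Q(√65, √130).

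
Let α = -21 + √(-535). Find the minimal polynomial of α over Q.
m_α(x) = x^2 + 42x + 976

From α + 21 = √(-535), squaring gives (α + 21)^2 = -535, i.e. α^2 + 42α + 441 = -535, so α^2 + 42α + 976 = 0. The discriminant of x^2 + 42x + 976 is (42)^2 - 4·(976) = 1764 - 3904 = -2140, and 4·(-535) is not a perfect square in Q since -535 is squarefree and ≠ 1. Hence x^2 + 42x + 976 is irreducible over Q and is the minimal polynomial of α.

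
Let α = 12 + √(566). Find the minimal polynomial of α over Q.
m_α(x) = x^2 - 24x - 422

From α - 12 = √(566), squaring gives (α - 12)^2 = 566, i.e. α^2 - 24α + 144 = 566, so α^2 - 24α - 422 = 0. The discriminant of x^2 - 24x - 422 is (-24)^2 - 4·(-422) = 576 + 1688 = 2264, and 4·(566) is not a perfect square in Q since 566 is squarefree and ≠ 1. Hence x^2 - 24x - 422 is irreducible over Q and is the minimal polynomial of α.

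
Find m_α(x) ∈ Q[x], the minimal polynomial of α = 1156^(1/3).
m_α(x) = x^3 - 1156

α satisfies α^3 = 1156, so x^3 - 1156 annihilates α. By the rational root test, a rational root p/q (in lowest terms) of x^3 - 1156 would satisfy p^3 = 1156 q^3, forcing q = 1 and p^3 = 1156; but 1156 is not a perfect cube, contradiction. A monic cubic over Q with no rational root is irreducible (any nontrivial factorization would include a linear factor). Hence x^3 - 1156 is the minimal polynomial of α, and in particular [Q(α):Q] = 3.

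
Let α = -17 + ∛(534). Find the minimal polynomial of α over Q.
m_α(x) = x^3 + 51x^2 + 867x + 4379

Set β = α + 17 = ∛(534), so β^3 = 534. Then (α + 17)^3 - 534 = 0, i.e. α is a root of g(x) = (x + 17)^3 - 534 = x^3 + 51x^2 + 867x + 4379. Since g(x) = h(x + 17) where h(x) = x^3 - 534, and h is irreducible over Q (because 534 is not a perfect cube, so h has no rational root, and a monic cubic with no rational root is irreducible), g is also irreducible (irreducibility is preserved under the substitution x → x + 17). Hence m_α(x) = x^3 + 51x^2 + 867x + 4379.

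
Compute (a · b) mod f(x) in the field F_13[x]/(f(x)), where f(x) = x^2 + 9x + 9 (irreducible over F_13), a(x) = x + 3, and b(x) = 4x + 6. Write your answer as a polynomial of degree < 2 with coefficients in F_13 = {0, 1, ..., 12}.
a · b ≡ 8x + 8 (mod f(x))

Multiply in F_13[x]: a(x)·b(x) = (x + 3)·(4x + 6) = 4x^2 + 5x + 5. This has degree ≥ 2, so divide by f(x) over F_13: 4x^2 + 5x + 5 = (4)·(x^2 + 9x + 9) + (8x + 8). Hence a·b ≡ 8x + 8 (mod f). (F_13[x]/(f) is a field with 13^2 = 169 elements since f is irreducible of degree 2.)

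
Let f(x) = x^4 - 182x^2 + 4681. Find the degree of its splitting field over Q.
[K : Q] = 4

Solving the quadratic in x^2: x^2 = (182 ± √(182^2 - 4·4681))/2 = (182 ± √14400)/2 = (182 ± 120)/2, giving x^2 = 31 or x^2 = 151. So f(x) = (x^2 - 31)(x^2 - 151) and the roots of f are ±√31, ±√151. Hence the splitting field is K = Q(√31, √151). Since 31 and 151 are distinct squarefree integers > 1, their product 4681 is not a perfect square, so √151 ∉ Q(√31). By the tower law [K:Q] = [Q(√31,√151):Q(√31)] · [Q(√31):Q] = 2 · 2 = 4.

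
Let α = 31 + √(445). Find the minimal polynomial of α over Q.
m_α(x) = x^2 - 62x + 516

From α - 31 = √(445), squaring gives (α - 31)^2 = 445, i.e. α^2 - 62α + 961 = 445, so α^2 - 62α + 516 = 0. The discriminant of x^2 - 62x + 516 is (-62)^2 - 4·(516) = 3844 - 2064 = 1780, and 4·(445) is not a perfect square in Q since 445 is squarefree and ≠ 1. Hence x^2 - 62x + 516 is irreducible over Q and is the minimal polynomial of α.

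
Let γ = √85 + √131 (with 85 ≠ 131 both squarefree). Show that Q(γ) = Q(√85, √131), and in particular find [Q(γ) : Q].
[Q(γ) : Q] = 4 (equivalently, Q(γ) = Q(√85, √131))

Obviously Q(γ) ⊆ Q(√85, √131), and [Q(√85, √131):Q] = 4 (since 85, 131 are distinct squarefree integers > 1 with 11135 not a perfect square). To show equality we compute the minimal polynomial of γ. From γ = √85 + √131: γ^2 = 85 + 2√(11135) + 131 = 216 + 2√(11135), so γ^2 - 216 = 2√(11135); squaring, (γ^2 - 216)^2 = 4·11135, i.e. γ^4 - 432γ^2 + 46656 - 44540 = 0, i.e. γ^4 - 432γ^2 + 2116 = 0. So γ is a root of x^4 - 432x^2 + 2116. This polynomial is irreducible over Q: it has no rational root (each ±√85 ± √131 is irrational), and any factorization into two quadratics over Q would force √(11135) ∈ Q (pairing opposite roots) or √85, √131 ∈ Q (other pairings), all impossible. Hence [Q(γ):Q] = 4 = [Q(√85, √131):Q], so Q(γ) = Q(√85, √131).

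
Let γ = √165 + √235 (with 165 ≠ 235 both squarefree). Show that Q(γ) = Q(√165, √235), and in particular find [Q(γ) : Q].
[Q(γ) : Q] = 4 (equivalently, Q(γ) = Q(√165, √235))

Obviously Q(γ) ⊆ Q(√165, √235), and [Q(√165, √235):Q] = 4 (since 165, 235 are distinct squarefree integers > 1 with 38775 not a perfect square). To show equality we compute the minimal polynomial of γ. From γ = √165 + √235: γ^2 = 165 + 2√(38775) + 235 = 400 + 2√(38775), so γ^2 - 400 = 2√(38775); squaring, (γ^2 - 400)^2 = 4·38775, i.e. γ^4 - 800γ^2 + 160000 - 155100 = 0, i.e. γ^4 - 800γ^2 + 4900 = 0. So γ is a root of x^4 - 800x^2 + 4900. This polynomial is irreducible over Q: it has no rational root (each ±√165 ± √235 is irrational), and any factorization into two quadratics over Q would force √(38775) ∈ Q (pairing opposite roots) or √165, √235 ∈ Q (other pairings), all impossible. Hence [Q(γ):Q] = 4 = [Q(√165, √235):Q], so Q(γ) = Q(√165, √235).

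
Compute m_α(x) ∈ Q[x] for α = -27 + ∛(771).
m_α(x) = x^3 + 81x^2 + 2187x + 18912

Set β = α + 27 = ∛(771), so β^3 = 771. Then (α + 27)^3 - 771 = 0, i.e. α is a root of g(x) = (x + 27)^3 - 771 = x^3 + 81x^2 + 2187x + 18912. Since g(x) = h(x + 27) where h(x) = x^3 - 771, and h is irreducible over Q (because 771 is not a perfect cube, so h has no rational root, and a monic cubic with no rational root is irreducible), g is also irreducible (irreducibility is preserved under the substitution x → x + 27). Hence m_α(x) = x^3 + 81x^2 + 2187x + 18912.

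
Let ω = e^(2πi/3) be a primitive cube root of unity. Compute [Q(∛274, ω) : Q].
[Q(∛274, ω) : Q] = 6

[Q(∛274):Q] = 3 (min poly x^3 - 274, irreducible since 274 is not a perfect cube). [Q(ω):Q] = 2 (min poly x^2 + x + 1). Since Q(∛274) ⊂ R and ω ∉ R, we have ω ∉ Q(∛274), so x^2 + x + 1 remains irreducible over Q(∛274) and [Q(∛274, ω) : Q(∛274)] = 2. By the tower law, [Q(∛274, ω) : Q] = 3 · 2 = 6. (In fact Q(∛274, ω) is the splitting field of x^3 - 274 over Q.)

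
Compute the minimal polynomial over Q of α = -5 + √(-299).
m_α(x) = x^2 + 10x + 324

From α + 5 = √(-299), squaring gives (α + 5)^2 = -299, i.e. α^2 + 10α + 25 = -299, so α^2 + 10α + 324 = 0. The discriminant of x^2 + 10x + 324 is (10)^2 - 4·(324) = 100 - 1296 = -1196, and 4·(-299) is not a perfect square in Q since -299 is squarefree and ≠ 1. Hence x^2 + 10x + 324 is irreducible over Q and is the minimal polynomial of α.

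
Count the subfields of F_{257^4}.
F_{257^4} has 3 subfields

The subfields of F_{p^n} are exactly the fields F_{p^d} for d | n (each is the fixed field of the unique index-d subgroup of Gal(F_{p^n}/F_p) ≅ Z/nZ). The divisors of n = 4 are {1, 2, 4}, giving 3 subfields: F_{257^1}, F_{257^2}, F_{257^4}.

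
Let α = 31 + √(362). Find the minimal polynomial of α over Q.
m_α(x) = x^2 - 62x + 599

From α - 31 = √(362), squaring gives (α - 31)^2 = 362, i.e. α^2 - 62α + 961 = 362, so α^2 - 62α + 599 = 0. The discriminant of x^2 - 62x + 599 is (-62)^2 - 4·(599) = 3844 - 2396 = 1448, and 4·(362) is not a perfect square in Q since 362 is squarefree and ≠ 1. Hence x^2 - 62x + 599 is irreducible over Q and is the minimal polynomial of α.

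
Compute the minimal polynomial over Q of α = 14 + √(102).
m_α(x) = x^2 - 28x + 94

From α - 14 = √(102), squaring gives (α - 14)^2 = 102, i.e. α^2 - 28α + 196 = 102, so α^2 - 28α + 94 = 0. The discriminant of x^2 - 28x + 94 is (-28)^2 - 4·(94) = 784 - 376 = 408, and 4·(102) is not a perfect square in Q since 102 is squarefree and ≠ 1. Hence x^2 - 28x + 94 is irreducible over Q and is the minimal polynomial of α.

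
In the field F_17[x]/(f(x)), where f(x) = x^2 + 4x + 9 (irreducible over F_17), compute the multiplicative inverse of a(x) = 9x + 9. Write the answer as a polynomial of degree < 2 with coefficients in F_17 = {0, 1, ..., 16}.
a(x)^(-1) ≡ 11x + 16 (mod f(x))

Since f is irreducible over F_17, F_17[x]/(f) is a field and a(x) ≠ 0 has an inverse. Apply the extended Euclidean algorithm to f(x) and a(x) in F_17[x]: f(x) = (2x + 6)·a(x) + (6). The last nonzero remainder is the constant 6 = gcd(f, a) in F_17. Back-substituting through the division chain expresses 6 = s(x)·a(x) + t(x)·f(x) with s(x) ≡ 15x + 11 (mod f), so (15x + 11)·a(x) ≡ 6 (mod f). Multiplying by 6^(-1) ≡ 3 in F_17 gives a(x)^(-1) ≡ 3·(15x + 11) ≡ 11x + 16 (mod f). Check: (9x + 9)·(11x + 16) = 14x^2 + 5x + 8 ≡ 1 (mod x^2 + 4x + 9).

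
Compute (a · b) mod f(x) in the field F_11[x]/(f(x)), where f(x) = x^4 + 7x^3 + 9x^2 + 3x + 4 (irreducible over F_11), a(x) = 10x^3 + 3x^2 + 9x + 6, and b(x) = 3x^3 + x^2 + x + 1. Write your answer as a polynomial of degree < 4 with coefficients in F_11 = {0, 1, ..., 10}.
a · b ≡ 3x^3 + x^2 + 10x (mod f(x))

Multiply in F_11[x]: a(x)·b(x) = (10x^3 + 3x^2 + 9x + 6)·(3x^3 + x^2 + x + 1) = 8x^6 + 8x^5 + 7x^4 + 7x^3 + 7x^2 + 4x + 6. This has degree ≥ 4, so divide by f(x) over F_11: 8x^6 + 8x^5 + 7x^4 + 7x^3 + 7x^2 + 4x + 6 = (8x^2 + 7x + 7)·(x^4 + 7x^3 + 9x^2 + 3x + 4) + (3x^3 + x^2 + 10x). Hence a·b ≡ 3x^3 + x^2 + 10x (mod f). (F_11[x]/(f) is a field with 11^4 = 14641 elements since f is irreducible of degree 4.)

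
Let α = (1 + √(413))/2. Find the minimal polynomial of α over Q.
m_α(x) = x^2 - x - 103

From 2α - 1 = √(413), squaring gives (2α - 1)^2 = 413, i.e. 4α^2 - 4α + 1 = 413, so α^2 - α + (1 - 413)/4 = 0. Since 413 ≡ 1 (mod 4), (1 - 413)/4 = -103 ∈ Z. The polynomial x^2 - x - 103 has discriminant 1 - 4·(-103) = 413, which is not a perfect square in Q (d = 413 is squarefree and ≠ 1), so x^2 - x - 103 is irreducible over Q. It is the minimal polynomial of α.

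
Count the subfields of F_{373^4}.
F_{373^4} has 3 subfields

The subfields of F_{p^n} are exactly the fields F_{p^d} for d | n (each is the fixed field of the unique index-d subgroup of Gal(F_{p^n}/F_p) ≅ Z/nZ). The divisors of n = 4 are {1, 2, 4}, giving 3 subfields: F_{373^1}, F_{373^2}, F_{373^4}.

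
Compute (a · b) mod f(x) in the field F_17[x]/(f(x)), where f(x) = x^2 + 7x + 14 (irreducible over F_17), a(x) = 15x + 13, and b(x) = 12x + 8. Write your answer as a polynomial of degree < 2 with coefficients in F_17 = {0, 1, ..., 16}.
a · b ≡ 2x + 15 (mod f(x))

Multiply in F_17[x]: a(x)·b(x) = (15x + 13)·(12x + 8) = 10x^2 + 4x + 2. This has degree ≥ 2, so divide by f(x) over F_17: 10x^2 + 4x + 2 = (10)·(x^2 + 7x + 14) + (2x + 15). Hence a·b ≡ 2x + 15 (mod f). (F_17[x]/(f) is a field with 17^2 = 289 elements since f is irreducible of degree 2.)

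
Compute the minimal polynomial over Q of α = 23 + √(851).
m_α(x) = x^2 - 46x - 322

From α - 23 = √(851), squaring gives (α - 23)^2 = 851, i.e. α^2 - 46α + 529 = 851, so α^2 - 46α - 322 = 0. The discriminant of x^2 - 46x - 322 is (-46)^2 - 4·(-322) = 2116 + 1288 = 3404, and 4·(851) is not a perfect square in Q since 851 is squarefree and ≠ 1. Hence x^2 - 46x - 322 is irreducible over Q and is the minimal polynomial of α.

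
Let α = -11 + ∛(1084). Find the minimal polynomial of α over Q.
m_α(x) = x^3 + 33x^2 + 363x + 247

Set β = α + 11 = ∛(1084), so β^3 = 1084. Then (α + 11)^3 - 1084 = 0, i.e. α is a root of g(x) = (x + 11)^3 - 1084 = x^3 + 33x^2 + 363x + 247. Since g(x) = h(x + 11) where h(x) = x^3 - 1084, and h is irreducible over Q (because 1084 is not a perfect cube, so h has no rational root, and a monic cubic with no rational root is irreducible), g is also irreducible (irreducibility is preserved under the substitution x → x + 11). Hence m_α(x) = x^3 + 33x^2 + 363x + 247.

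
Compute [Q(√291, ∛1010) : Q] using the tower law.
[Q(√291, ∛1010) : Q] = 6

Let L = Q(√291, ∛1010). Since Q(√291) ⊂ L and [Q(√291):Q] = 2, the tower law gives 2 | [L:Q]. Likewise Q(∛1010) ⊂ L with [Q(∛1010):Q] = 3 (because 1010 is not a perfect cube), so 3 | [L:Q]. As gcd(2,3) = 1, [L:Q] is divisible by 6. Conversely L is generated over Q by √291 and ∛1010, so [L:Q] ≤ 2·3 = 6. Therefore [Q(√291, ∛1010) : Q] = 6.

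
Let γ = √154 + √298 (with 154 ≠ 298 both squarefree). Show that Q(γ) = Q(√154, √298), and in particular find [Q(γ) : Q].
[Q(γ) : Q] = 4 (equivalently, Q(γ) = Q(√154, √298))

Obviously Q(γ) ⊆ Q(√154, √298), and [Q(√154, √298):Q] = 4 (since 154, 298 are distinct squarefree integers > 1 with 45892 not a perfect square). To show equality we compute the minimal polynomial of γ. From γ = √154 + √298: γ^2 = 154 + 2√(45892) + 298 = 452 + 2√(45892), so γ^2 - 452 = 2√(45892); squaring, (γ^2 - 452)^2 = 4·45892, i.e. γ^4 - 904γ^2 + 204304 - 183568 = 0, i.e. γ^4 - 904γ^2 + 20736 = 0. So γ is a root of x^4 - 904x^2 + 20736. This polynomial is irreducible over Q: it has no rational root (each ±√154 ± √298 is irrational), and any factorization into two quadratics over Q would force √(45892) ∈ Q (pairing opposite roots) or √154, √298 ∈ Q (other pairings), all impossible. Hence [Q(γ):Q] = 4 = [Q(√154, √298):Q], so Q(γ) = Q(√154, √298).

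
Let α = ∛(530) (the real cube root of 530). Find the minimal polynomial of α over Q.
m_α(x) = x^3 - 530

α satisfies α^3 = 530, so x^3 - 530 annihilates α. By the rational root test, a rational root p/q (in lowest terms) of x^3 - 530 would satisfy p^3 = 530 q^3, forcing q = 1 and p^3 = 530; but 530 is not a perfect cube, contradiction. A monic cubic over Q with no rational root is irreducible (any nontrivial factorization would include a linear factor). Hence x^3 - 530 is the minimal polynomial of α, and in particular [Q(α):Q] = 3.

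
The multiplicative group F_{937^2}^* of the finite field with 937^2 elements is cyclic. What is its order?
|F_{937^2}^*| = 877968

F_{937^2} has 937^2 = 877969 elements; its multiplicative group consists of all nonzero elements, so |F_{937^2}^*| = 877969 - 1 = 877968. (It is cyclic since any finite subgroup of the multiplicative group of a field is cyclic.)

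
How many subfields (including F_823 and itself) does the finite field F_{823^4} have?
F_{823^4} has 3 subfields

The subfields of F_{p^n} are exactly the fields F_{p^d} for d | n (each is the fixed field of the unique index-d subgroup of Gal(F_{p^n}/F_p) ≅ Z/nZ). The divisors of n = 4 are {1, 2, 4}, giving 3 subfields: F_{823^1}, F_{823^2}, F_{823^4}.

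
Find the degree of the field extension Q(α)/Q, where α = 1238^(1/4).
[Q(α):Q] = 4

α is a root of x^4 - 1238. By Eisenstein's criterion at the prime p = 2 (which divides the constant term 1238 but p^2 = 4 does not, since 1238 is squarefree), x^4 - 1238 is irreducible over Q. Hence [Q(α):Q] = 4.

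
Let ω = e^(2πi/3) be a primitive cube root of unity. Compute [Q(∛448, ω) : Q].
[Q(∛448, ω) : Q] = 6

[Q(∛448):Q] = 3 (min poly x^3 - 448, irreducible since 448 is not a perfect cube). [Q(ω):Q] = 2 (min poly x^2 + x + 1). Since Q(∛448) ⊂ R and ω ∉ R, we have ω ∉ Q(∛448), so x^2 + x + 1 remains irreducible over Q(∛448) and [Q(∛448, ω) : Q(∛448)] = 2. By the tower law, [Q(∛448, ω) : Q] = 3 · 2 = 6. (In fact Q(∛448, ω) is the splitting field of x^3 - 448 over Q.)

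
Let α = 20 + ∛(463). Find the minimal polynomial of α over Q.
m_α(x) = x^3 - 60x^2 + 1200x - 8463

Set β = α - 20 = ∛(463), so β^3 = 463. Then (α - 20)^3 - 463 = 0, i.e. α is a root of g(x) = (x - 20)^3 - 463 = x^3 - 60x^2 + 1200x - 8463. Since g(x) = h(x - 20) where h(x) = x^3 - 463, and h is irreducible over Q (because 463 is not a perfect cube, so h has no rational root, and a monic cubic with no rational root is irreducible), g is also irreducible (irreducibility is preserved under the substitution x → x - 20). Hence m_α(x) = x^3 - 60x^2 + 1200x - 8463.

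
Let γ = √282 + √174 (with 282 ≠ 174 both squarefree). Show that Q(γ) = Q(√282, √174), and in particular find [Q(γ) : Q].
[Q(γ) : Q] = 4 (equivalently, Q(γ) = Q(√282, √174))

Obviously Q(γ) ⊆ Q(√282, √174), and [Q(√282, √174):Q] = 4 (since 282, 174 are distinct squarefree integers > 1 with 49068 not a perfect square). To show equality we compute the minimal polynomial of γ. From γ = √282 + √174: γ^2 = 282 + 2√(49068) + 174 = 456 + 2√(49068), so γ^2 - 456 = 2√(49068); squaring, (γ^2 - 456)^2 = 4·49068, i.e. γ^4 - 912γ^2 + 207936 - 196272 = 0, i.e. γ^4 - 912γ^2 + 11664 = 0. So γ is a root of x^4 - 912x^2 + 11664. This polynomial is irreducible over Q: it has no rational root (each ±√282 ± √174 is irrational), and any factorization into two quadratics over Q would force √(49068) ∈ Q (pairing opposite roots) or √282, √174 ∈ Q (other pairings), all impossible. Hence [Q(γ):Q] = 4 = [Q(√282, √174):Q], so Q(γ) = Q(√282, √174).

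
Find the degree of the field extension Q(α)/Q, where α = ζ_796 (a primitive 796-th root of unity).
[Q(α):Q] = 396

The minimal polynomial of ζ_796 over Q is the 796-th cyclotomic polynomial Φ_796(x), which is irreducible over Q and has degree φ(796) = 396. Hence [Q(α):Q] = φ(796) = 396.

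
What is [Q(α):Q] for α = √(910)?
[Q(α):Q] = 2

[Q(α):Q] equals the degree of the minimal polynomial of α. Here α^2 = 910 and x^2 - 910 is irreducible (d = 910 is squarefree, ≠ 1, hence not a square), so deg(m_α) = 2. Thus [Q(α):Q] = 2.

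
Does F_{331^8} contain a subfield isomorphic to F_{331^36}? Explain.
No: F_{331^36} is not a subfield of F_{331^8}

F_{p^m} embeds in F_{p^n} iff m | n. Here 36 ∤ 8 (since 8 = 0·36 + 8 with remainder 8 ≠ 0), so F_{331^36} is not a subfield of F_{331^8}. Equivalently: if it were, the tower law would give 36 = [F_{331^36}:F_331] dividing [F_{331^8}:F_331] = 8, contradiction.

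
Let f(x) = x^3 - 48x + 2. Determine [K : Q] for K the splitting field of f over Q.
[K : Q] = 6

By the rational root test, any rational root of the monic integer polynomial f(x) = x^3 - 48x + 2 must be an integer dividing the constant term 2, i.e. one of ±{1, 2}. Evaluating: f(1) = -45, f(-1) = 49, f(2) = -86, f(-2) = 90; none is 0, so f has no rational root and is therefore irreducible over Q (a cubic with no linear factor over a field is irreducible). For an irreducible cubic, the Galois group is A_3 or S_3 according as the discriminant disc(f) = -4a^3 - 27b^2 = -4·(-48)^3 - 27·(2)^2 = 442260 is or is not a square in Q. Here disc(f) = 442260 is not a perfect square in Q, so the Galois group of f over Q is not contained in A_3 and must be all of S_3. The splitting field has degree |S_3| = 6 over Q, so [K : Q] = 6.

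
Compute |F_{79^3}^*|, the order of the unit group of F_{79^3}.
|F_{79^3}^*| = 493038

F_{79^3} has 79^3 = 493039 elements; its multiplicative group consists of all nonzero elements, so |F_{79^3}^*| = 493039 - 1 = 493038. (It is cyclic since any finite subgroup of the multiplicative group of a field is cyclic.)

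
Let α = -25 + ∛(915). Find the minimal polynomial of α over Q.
m_α(x) = x^3 + 75x^2 + 1875x + 14710

Set β = α + 25 = ∛(915), so β^3 = 915. Then (α + 25)^3 - 915 = 0, i.e. α is a root of g(x) = (x + 25)^3 - 915 = x^3 + 75x^2 + 1875x + 14710. Since g(x) = h(x + 25) where h(x) = x^3 - 915, and h is irreducible over Q (because 915 is not a perfect cube, so h has no rational root, and a monic cubic with no rational root is irreducible), g is also irreducible (irreducibility is preserved under the substitution x → x + 25). Hence m_α(x) = x^3 + 75x^2 + 1875x + 14710.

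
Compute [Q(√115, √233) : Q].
[Q(√115, √233) : Q] = 4

[Q(√115):Q] = 2 (min poly x^2 - 115, irreducible since 115 is squarefree > 1). For the top step, suppose √233 ∈ Q(√115), say √233 = c + d√115 with c, d ∈ Q. Squaring: 233 = c^2 + 115d^2 + 2cd√115. Since √115 ∉ Q this forces 2cd = 0. If d = 0 then √233 = c ∈ Q, contradicting 233 squarefree > 1. If c = 0 then 233 = 115d^2, so 115·233 = (115d)^2 is a perfect square in Q — but 115·233 = 26795 is not a perfect square (since 115 and 233 are distinct squarefree integers). Contradiction. Hence √233 ∉ Q(√115), so x^2 - 233 stays irreducible over Q(√115) and [Q(√115, √233) : Q(√115)] = 2. By the tower law, [Q(√115, √233) : Q] = 2 · 2 = 4.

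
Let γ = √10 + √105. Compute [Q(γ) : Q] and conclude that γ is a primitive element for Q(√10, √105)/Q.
[Q(γ) : Q] = 4 (equivalently, Q(γ) = Q(√10, √105))

Obviously Q(γ) ⊆ Q(√10, √105), and [Q(√10, √105):Q] = 4 (since 10, 105 are distinct squarefree integers > 1 with 1050 not a perfect square). To show equality we compute the minimal polynomial of γ. From γ = √10 + √105: γ^2 = 10 + 2√(1050) + 105 = 115 + 2√(1050), so γ^2 - 115 = 2√(1050); squaring, (γ^2 - 115)^2 = 4·1050, i.e. γ^4 - 230γ^2 + 13225 - 4200 = 0, i.e. γ^4 - 230γ^2 + 9025 = 0. So γ is a root of x^4 - 230x^2 + 9025. This polynomial is irreducible over Q: it has no rational root (each ±√10 ± √105 is irrational), and any factorization into two quadratics over Q would force √(1050) ∈ Q (pairing opposite roots) or √10, √105 ∈ Q (other pairings), all impossible. Hence [Q(γ):Q] = 4 = [Q(√10, √105):Q], so Q(γ) = Q(√10, √105).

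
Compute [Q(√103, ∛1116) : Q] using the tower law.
[Q(√103, ∛1116) : Q] = 6

Let L = Q(√103, ∛1116). Since Q(√103) ⊂ L and [Q(√103):Q] = 2, the tower law gives 2 | [L:Q]. Likewise Q(∛1116) ⊂ L with [Q(∛1116):Q] = 3 (because 1116 is not a perfect cube), so 3 | [L:Q]. As gcd(2,3) = 1, [L:Q] is divisible by 6. Conversely L is generated over Q by √103 and ∛1116, so [L:Q] ≤ 2·3 = 6. Therefore [Q(√103, ∛1116) : Q] = 6.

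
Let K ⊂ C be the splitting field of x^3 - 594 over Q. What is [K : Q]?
[K : Q] = 6

The roots of x^3 - 594 are ∛594, ω∛594, ω^2∛594 where ω = e^(2πi/3) is a primitive cube root of unity, so K = Q(∛594, ω). Now [Q(∛594):Q] = 3 (since 594 is not a perfect cube, x^3 - 594 is irreducible) and [Q(ω):Q] = 2. Both 2 and 3 divide [K:Q], and [K:Q] ≤ 3·2 = 6, so [K:Q] = 6. (Equivalently: Q(∛594) ⊂ R but ω ∉ R, so [K : Q(∛594)] = 2.)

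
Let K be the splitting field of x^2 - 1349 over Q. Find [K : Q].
[K : Q] = 2

f(x) = x^2 - 1349 factors as (x - √1349)(x + √1349). The splitting field is K = Q(√1349). Since 1349 is squarefree and > 1, it is not a perfect square, so x^2 - 1349 is irreducible over Q and [Q(√1349) : Q] = 2. Hence [K : Q] = 2.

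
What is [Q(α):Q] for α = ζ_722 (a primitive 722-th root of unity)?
[Q(α):Q] = 342

The minimal polynomial of ζ_722 over Q is the 722-th cyclotomic polynomial Φ_722(x), which is irreducible over Q and has degree φ(722) = 342. Hence [Q(α):Q] = φ(722) = 342.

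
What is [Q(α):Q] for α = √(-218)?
[Q(α):Q] = 2

[Q(α):Q] equals the degree of the minimal polynomial of α. Here α^2 = -218 and x^2 + 218 is irreducible (d = -218 is squarefree, ≠ 1, hence not a square), so deg(m_α) = 2. Thus [Q(α):Q] = 2.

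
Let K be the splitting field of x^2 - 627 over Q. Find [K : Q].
[K : Q] = 2

f(x) = x^2 - 627 factors as (x - √627)(x + √627). The splitting field is K = Q(√627). Since 627 is squarefree and > 1, it is not a perfect square, so x^2 - 627 is irreducible over Q and [Q(√627) : Q] = 2. Hence [K : Q] = 2.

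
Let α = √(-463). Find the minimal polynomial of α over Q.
m_α(x) = x^2 + 463

α satisfies α^2 + 463 = 0, so x^2 + 463 annihilates α. Since d = -463 is squarefree and ≠ 1, it is not a perfect square in Q, so x^2 + 463 has no rational root and is therefore irreducible over Q (a degree-2 polynomial over a field is irreducible iff it has no root). Hence m_α(x) = x^2 + 463.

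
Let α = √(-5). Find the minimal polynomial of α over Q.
m_α(x) = x^2 + 5

α satisfies α^2 + 5 = 0, so x^2 + 5 annihilates α. Since d = -5 is squarefree and ≠ 1, it is not a perfect square in Q, so x^2 + 5 has no rational root and is therefore irreducible over Q (a degree-2 polynomial over a field is irreducible iff it has no root). Hence m_α(x) = x^2 + 5.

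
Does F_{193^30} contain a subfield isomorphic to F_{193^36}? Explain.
No: F_{193^36} is not a subfield of F_{193^30}

F_{p^m} embeds in F_{p^n} iff m | n. Here 36 ∤ 30 (since 30 = 0·36 + 30 with remainder 30 ≠ 0), so F_{193^36} is not a subfield of F_{193^30}. Equivalently: if it were, the tower law would give 36 = [F_{193^36}:F_193] dividing [F_{193^30}:F_193] = 30, contradiction.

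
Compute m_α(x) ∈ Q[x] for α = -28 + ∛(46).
m_α(x) = x^3 + 84x^2 + 2352x + 21906

Set β = α + 28 = ∛(46), so β^3 = 46. Then (α + 28)^3 - 46 = 0, i.e. α is a root of g(x) = (x + 28)^3 - 46 = x^3 + 84x^2 + 2352x + 21906. Since g(x) = h(x + 28) where h(x) = x^3 - 46, and h is irreducible over Q (because 46 is not a perfect cube, so h has no rational root, and a monic cubic with no rational root is irreducible), g is also irreducible (irreducibility is preserved under the substitution x → x + 28). Hence m_α(x) = x^3 + 84x^2 + 2352x + 21906.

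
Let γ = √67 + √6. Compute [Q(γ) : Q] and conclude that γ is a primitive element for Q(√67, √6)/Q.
[Q(γ) : Q] = 4 (equivalently, Q(γ) = Q(√67, √6))

Obviously Q(γ) ⊆ Q(√67, √6), and [Q(√67, √6):Q] = 4 (since 67, 6 are distinct squarefree integers > 1 with 402 not a perfect square). To show equality we compute the minimal polynomial of γ. From γ = √67 + √6: γ^2 = 67 + 2√(402) + 6 = 73 + 2√(402), so γ^2 - 73 = 2√(402); squaring, (γ^2 - 73)^2 = 4·402, i.e. γ^4 - 146γ^2 + 5329 - 1608 = 0, i.e. γ^4 - 146γ^2 + 3721 = 0. So γ is a root of x^4 - 146x^2 + 3721. This polynomial is irreducible over Q: it has no rational root (each ±√67 ± √6 is irrational), and any factorization into two quadratics over Q would force √(402) ∈ Q (pairing opposite roots) or √67, √6 ∈ Q (other pairings), all impossible. Hence [Q(γ):Q] = 4 = [Q(√67, √6):Q], so Q(γ) = Q(√67, √6).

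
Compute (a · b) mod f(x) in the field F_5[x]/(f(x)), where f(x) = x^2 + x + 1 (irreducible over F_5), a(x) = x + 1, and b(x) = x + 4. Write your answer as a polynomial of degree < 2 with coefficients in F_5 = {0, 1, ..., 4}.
a · b ≡ 4x + 3 (mod f(x))

Multiply in F_5[x]: a(x)·b(x) = (x + 1)·(x + 4) = x^2 + 4. This has degree ≥ 2, so divide by f(x) over F_5: x^2 + 4 = (1)·(x^2 + x + 1) + (4x + 3). Hence a·b ≡ 4x + 3 (mod f). (F_5[x]/(f) is a field with 5^2 = 25 elements since f is irreducible of degree 2.)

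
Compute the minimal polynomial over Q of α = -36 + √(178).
m_α(x) = x^2 + 72x + 1118

From α + 36 = √(178), squaring gives (α + 36)^2 = 178, i.e. α^2 + 72α + 1296 = 178, so α^2 + 72α + 1118 = 0. The discriminant of x^2 + 72x + 1118 is (72)^2 - 4·(1118) = 5184 - 4472 = 712, and 4·(178) is not a perfect square in Q since 178 is squarefree and ≠ 1. Hence x^2 + 72x + 1118 is irreducible over Q and is the minimal polynomial of α.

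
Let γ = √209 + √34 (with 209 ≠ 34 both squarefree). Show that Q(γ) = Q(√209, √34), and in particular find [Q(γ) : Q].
[Q(γ) : Q] = 4 (equivalently, Q(γ) = Q(√209, √34))

Obviously Q(γ) ⊆ Q(√209, √34), and [Q(√209, √34):Q] = 4 (since 209, 34 are distinct squarefree integers > 1 with 7106 not a perfect square). To show equality we compute the minimal polynomial of γ. From γ = √209 + √34: γ^2 = 209 + 2√(7106) + 34 = 243 + 2√(7106), so γ^2 - 243 = 2√(7106); squaring, (γ^2 - 243)^2 = 4·7106, i.e. γ^4 - 486γ^2 + 59049 - 28424 = 0, i.e. γ^4 - 486γ^2 + 30625 = 0. So γ is a root of x^4 - 486x^2 + 30625. This polynomial is irreducible over Q: it has no rational root (each ±√209 ± √34 is irrational), and any factorization into two quadratics over Q would force √(7106) ∈ Q (pairing opposite roots) or √209, √34 ∈ Q (other pairings), all impossible. Hence [Q(γ):Q] = 4 = [Q(√209, √34):Q], so Q(γ) = Q(√209, √34).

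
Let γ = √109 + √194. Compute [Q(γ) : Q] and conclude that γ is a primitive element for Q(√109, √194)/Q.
[Q(γ) : Q] = 4 (equivalently, Q(γ) = Q(√109, √194))

Obviously Q(γ) ⊆ Q(√109, √194), and [Q(√109, √194):Q] = 4 (since 109, 194 are distinct squarefree integers > 1 with 21146 not a perfect square). To show equality we compute the minimal polynomial of γ. From γ = √109 + √194: γ^2 = 109 + 2√(21146) + 194 = 303 + 2√(21146), so γ^2 - 303 = 2√(21146); squaring, (γ^2 - 303)^2 = 4·21146, i.e. γ^4 - 606γ^2 + 91809 - 84584 = 0, i.e. γ^4 - 606γ^2 + 7225 = 0. So γ is a root of x^4 - 606x^2 + 7225. This polynomial is irreducible over Q: it has no rational root (each ±√109 ± √194 is irrational), and any factorization into two quadratics over Q would force √(21146) ∈ Q (pairing opposite roots) or √109, √194 ∈ Q (other pairings), all impossible. Hence [Q(γ):Q] = 4 = [Q(√109, √194):Q], so Q(γ) = Q(√109, √194).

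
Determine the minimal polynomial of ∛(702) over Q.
m_α(x) = x^3 - 702

α satisfies α^3 = 702, so x^3 - 702 annihilates α. By the rational root test, a rational root p/q (in lowest terms) of x^3 - 702 would satisfy p^3 = 702 q^3, forcing q = 1 and p^3 = 702; but 702 is not a perfect cube, contradiction. A monic cubic over Q with no rational root is irreducible (any nontrivial factorization would include a linear factor). Hence x^3 - 702 is the minimal polynomial of α, and in particular [Q(α):Q] = 3.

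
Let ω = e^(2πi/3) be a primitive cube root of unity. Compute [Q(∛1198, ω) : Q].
[Q(∛1198, ω) : Q] = 6

[Q(∛1198):Q] = 3 (min poly x^3 - 1198, irreducible since 1198 is not a perfect cube). [Q(ω):Q] = 2 (min poly x^2 + x + 1). Since Q(∛1198) ⊂ R and ω ∉ R, we have ω ∉ Q(∛1198), so x^2 + x + 1 remains irreducible over Q(∛1198) and [Q(∛1198, ω) : Q(∛1198)] = 2. By the tower law, [Q(∛1198, ω) : Q] = 3 · 2 = 6. (In fact Q(∛1198, ω) is the splitting field of x^3 - 1198 over Q.)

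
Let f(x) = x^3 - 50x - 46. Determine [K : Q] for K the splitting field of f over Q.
[K : Q] = 6

By the rational root test, any rational root of the monic integer polynomial f(x) = x^3 - 50x - 46 must be an integer dividing the constant term -46, i.e. one of ±{1, 2, 23, 46}. Evaluating: f(1) = -95, f(-1) = 3, f(2) = -138, f(-2) = 46, f(23) = 10971, f(-23) = -11063, f(46) = 94990, f(-46) = -95082; none is 0, so f has no rational root and is therefore irreducible over Q (a cubic with no linear factor over a field is irreducible). For an irreducible cubic, the Galois group is A_3 or S_3 according as the discriminant disc(f) = -4a^3 - 27b^2 = -4·(-50)^3 - 27·(-46)^2 = 442868 is or is not a square in Q. Here disc(f) = 442868 is not a perfect square in Q, so the Galois group of f over Q is not contained in A_3 and must be all of S_3. The splitting field has degree |S_3| = 6 over Q, so [K : Q] = 6.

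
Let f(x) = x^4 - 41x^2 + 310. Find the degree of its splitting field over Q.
[K : Q] = 4

Solving the quadratic in x^2: x^2 = (41 ± √(41^2 - 4·310))/2 = (41 ± √441)/2 = (41 ± 21)/2, giving x^2 = 10 or x^2 = 31. So f(x) = (x^2 - 10)(x^2 - 31) and the roots of f are ±√10, ±√31. Hence the splitting field is K = Q(√10, √31). Since 10 and 31 are distinct squarefree integers > 1, their product 310 is not a perfect square, so √31 ∉ Q(√10). By the tower law [K:Q] = [Q(√10,√31):Q(√10)] · [Q(√10):Q] = 2 · 2 = 4.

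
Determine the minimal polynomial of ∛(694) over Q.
m_α(x) = x^3 - 694

α satisfies α^3 = 694, so x^3 - 694 annihilates α. By the rational root test, a rational root p/q (in lowest terms) of x^3 - 694 would satisfy p^3 = 694 q^3, forcing q = 1 and p^3 = 694; but 694 is not a perfect cube, contradiction. A monic cubic over Q with no rational root is irreducible (any nontrivial factorization would include a linear factor). Hence x^3 - 694 is the minimal polynomial of α, and in particular [Q(α):Q] = 3.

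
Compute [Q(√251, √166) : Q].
[Q(√251, √166) : Q] = 4

[Q(√251):Q] = 2 (min poly x^2 - 251, irreducible since 251 is squarefree > 1). For the top step, suppose √166 ∈ Q(√251), say √166 = c + d√251 with c, d ∈ Q. Squaring: 166 = c^2 + 251d^2 + 2cd√251. Since √251 ∉ Q this forces 2cd = 0. If d = 0 then √166 = c ∈ Q, contradicting 166 squarefree > 1. If c = 0 then 166 = 251d^2, so 251·166 = (251d)^2 is a perfect square in Q — but 251·166 = 41666 is not a perfect square (since 251 and 166 are distinct squarefree integers). Contradiction. Hence √166 ∉ Q(√251), so x^2 - 166 stays irreducible over Q(√251) and [Q(√251, √166) : Q(√251)] = 2. By the tower law, [Q(√251, √166) : Q] = 2 · 2 = 4.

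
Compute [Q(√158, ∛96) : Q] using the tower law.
[Q(√158, ∛96) : Q] = 6

Let L = Q(√158, ∛96). Since Q(√158) ⊂ L and [Q(√158):Q] = 2, the tower law gives 2 | [L:Q]. Likewise Q(∛96) ⊂ L with [Q(∛96):Q] = 3 (because 96 is not a perfect cube), so 3 | [L:Q]. As gcd(2,3) = 1, [L:Q] is divisible by 6. Conversely L is generated over Q by √158 and ∛96, so [L:Q] ≤ 2·3 = 6. Therefore [Q(√158, ∛96) : Q] = 6.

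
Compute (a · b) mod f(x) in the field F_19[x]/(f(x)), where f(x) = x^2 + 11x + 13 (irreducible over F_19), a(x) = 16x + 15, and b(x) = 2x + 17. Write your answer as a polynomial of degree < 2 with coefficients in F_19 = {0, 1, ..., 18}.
a · b ≡ 7x + 10 (mod f(x))

Multiply in F_19[x]: a(x)·b(x) = (16x + 15)·(2x + 17) = 13x^2 + 17x + 8. This has degree ≥ 2, so divide by f(x) over F_19: 13x^2 + 17x + 8 = (13)·(x^2 + 11x + 13) + (7x + 10). Hence a·b ≡ 7x + 10 (mod f). (F_19[x]/(f) is a field with 19^2 = 361 elements since f is irreducible of degree 2.)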